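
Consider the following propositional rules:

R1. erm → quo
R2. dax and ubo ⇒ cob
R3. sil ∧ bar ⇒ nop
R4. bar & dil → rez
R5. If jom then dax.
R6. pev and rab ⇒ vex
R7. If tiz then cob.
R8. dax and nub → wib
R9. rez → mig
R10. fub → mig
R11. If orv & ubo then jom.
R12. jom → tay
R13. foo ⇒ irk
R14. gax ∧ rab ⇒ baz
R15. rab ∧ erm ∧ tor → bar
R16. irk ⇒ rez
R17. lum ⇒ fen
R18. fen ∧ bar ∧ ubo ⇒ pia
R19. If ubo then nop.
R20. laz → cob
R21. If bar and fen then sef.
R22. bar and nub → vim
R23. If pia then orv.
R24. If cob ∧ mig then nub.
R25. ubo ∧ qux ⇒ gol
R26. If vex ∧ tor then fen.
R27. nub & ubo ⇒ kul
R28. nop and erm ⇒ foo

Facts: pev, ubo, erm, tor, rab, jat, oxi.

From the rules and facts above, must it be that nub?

vex  (by R6: pev, rab)
bar  (by R15: rab, erm, tor)
nop  (by R19: ubo)
fen  (by R26: vex, tor)
foo  (by R28: nop, erm)
irk  (by R13: foo)
rez  (by R16: irk)
pia  (by R18: fen, bar, ubo)
orv  (by R23: pia)
mig  (by R9: rez)
jom  (by R11: orv, ubo)
dax  (by R5: jom)
cob  (by R2: dax, ubo)
nub  (by R24: cob, mig)

Yes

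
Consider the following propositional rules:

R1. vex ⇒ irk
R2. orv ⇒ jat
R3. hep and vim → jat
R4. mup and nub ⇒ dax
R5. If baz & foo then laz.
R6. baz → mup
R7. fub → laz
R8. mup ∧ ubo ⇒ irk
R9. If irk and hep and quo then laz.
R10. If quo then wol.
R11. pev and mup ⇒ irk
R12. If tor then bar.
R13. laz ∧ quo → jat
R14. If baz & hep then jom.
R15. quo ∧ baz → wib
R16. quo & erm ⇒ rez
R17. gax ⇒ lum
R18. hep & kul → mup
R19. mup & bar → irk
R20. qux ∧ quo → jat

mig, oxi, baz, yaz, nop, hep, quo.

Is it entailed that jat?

No

Forward chaining from the given facts derives: mup, wol, jom, wib.
Rules concluding jat: R2 needs orv; R3 needs vim; R13 needs laz; R20 needs qux — none of these are established.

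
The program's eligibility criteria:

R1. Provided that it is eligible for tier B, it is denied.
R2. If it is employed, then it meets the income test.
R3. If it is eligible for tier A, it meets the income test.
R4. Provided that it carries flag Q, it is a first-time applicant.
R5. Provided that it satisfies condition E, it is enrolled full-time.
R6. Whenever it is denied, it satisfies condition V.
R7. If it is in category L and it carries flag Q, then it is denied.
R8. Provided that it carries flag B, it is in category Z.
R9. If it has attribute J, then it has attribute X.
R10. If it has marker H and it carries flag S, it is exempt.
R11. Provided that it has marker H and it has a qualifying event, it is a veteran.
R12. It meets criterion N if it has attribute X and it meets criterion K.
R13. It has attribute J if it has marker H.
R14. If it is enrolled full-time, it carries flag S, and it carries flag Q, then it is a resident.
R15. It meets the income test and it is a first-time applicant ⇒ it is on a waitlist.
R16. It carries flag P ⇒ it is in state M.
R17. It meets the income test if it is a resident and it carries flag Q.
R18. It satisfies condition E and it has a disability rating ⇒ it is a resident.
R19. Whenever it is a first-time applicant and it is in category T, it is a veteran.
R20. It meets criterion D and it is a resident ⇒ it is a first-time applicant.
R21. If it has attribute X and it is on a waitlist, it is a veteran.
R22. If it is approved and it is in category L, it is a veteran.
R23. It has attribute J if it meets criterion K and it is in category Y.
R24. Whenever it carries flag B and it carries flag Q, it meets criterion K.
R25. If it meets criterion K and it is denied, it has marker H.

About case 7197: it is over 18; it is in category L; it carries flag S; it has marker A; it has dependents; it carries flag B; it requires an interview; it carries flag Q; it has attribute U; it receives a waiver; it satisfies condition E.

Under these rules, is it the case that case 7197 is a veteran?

By R4 (it carries flag Q): it is a first-time applicant.
By R5 (it satisfies condition E): it is enrolled full-time.
By R7 (it is in category L, it carries flag Q): it is denied.
By R14 (it is enrolled full-time, it carries flag S, it carries flag Q): it is a resident.
By R17 (it is a resident, it carries flag Q): it meets the income test.
By R24 (it carries flag B, it carries flag Q): it meets criterion K.
By R25 (it meets criterion K, it is denied): it has marker H.
By R13 (it has marker H): it has attribute J.
By R15 (it meets the income test, it is a first-time applicant): it is on a waitlist.
By R9 (it has attribute J): it has attribute X.
By R21 (it has attribute X, it is on a waitlist): it is a veteran.

Yes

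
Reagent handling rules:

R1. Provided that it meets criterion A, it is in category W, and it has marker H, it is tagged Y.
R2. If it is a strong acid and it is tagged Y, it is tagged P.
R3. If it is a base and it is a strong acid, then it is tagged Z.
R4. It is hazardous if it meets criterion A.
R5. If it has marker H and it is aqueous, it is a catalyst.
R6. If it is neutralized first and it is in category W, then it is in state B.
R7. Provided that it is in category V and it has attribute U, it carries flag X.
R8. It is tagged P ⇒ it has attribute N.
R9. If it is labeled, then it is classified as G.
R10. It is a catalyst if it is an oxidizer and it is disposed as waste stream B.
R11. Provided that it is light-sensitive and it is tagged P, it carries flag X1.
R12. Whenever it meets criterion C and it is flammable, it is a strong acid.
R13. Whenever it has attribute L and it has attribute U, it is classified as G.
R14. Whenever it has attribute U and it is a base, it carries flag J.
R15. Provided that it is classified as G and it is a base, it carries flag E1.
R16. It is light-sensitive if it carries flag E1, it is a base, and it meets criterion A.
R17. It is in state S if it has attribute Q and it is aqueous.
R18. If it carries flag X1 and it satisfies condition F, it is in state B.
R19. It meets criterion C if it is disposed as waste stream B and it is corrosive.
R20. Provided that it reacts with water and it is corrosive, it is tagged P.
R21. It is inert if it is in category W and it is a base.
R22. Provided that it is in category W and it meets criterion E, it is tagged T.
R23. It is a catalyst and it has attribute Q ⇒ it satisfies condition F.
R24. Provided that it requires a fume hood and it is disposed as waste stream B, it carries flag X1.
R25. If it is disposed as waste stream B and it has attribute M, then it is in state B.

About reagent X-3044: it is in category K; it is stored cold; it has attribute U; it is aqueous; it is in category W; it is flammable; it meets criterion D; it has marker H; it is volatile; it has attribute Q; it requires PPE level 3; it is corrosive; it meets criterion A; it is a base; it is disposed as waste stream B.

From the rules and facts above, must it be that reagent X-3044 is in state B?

No

Forward chaining from the given facts derives: is tagged Y, is hazardous, is a catalyst, carries flag J, is in state S, meets criterion C, is inert, satisfies condition F, is a strong acid, is tagged P, is tagged Z, has attribute N.
Rules concluding "it is in state B": R6 needs "it is neutralized first"; R18 needs "it carries flag X1"; R25 needs "it has attribute M" — none of these are established.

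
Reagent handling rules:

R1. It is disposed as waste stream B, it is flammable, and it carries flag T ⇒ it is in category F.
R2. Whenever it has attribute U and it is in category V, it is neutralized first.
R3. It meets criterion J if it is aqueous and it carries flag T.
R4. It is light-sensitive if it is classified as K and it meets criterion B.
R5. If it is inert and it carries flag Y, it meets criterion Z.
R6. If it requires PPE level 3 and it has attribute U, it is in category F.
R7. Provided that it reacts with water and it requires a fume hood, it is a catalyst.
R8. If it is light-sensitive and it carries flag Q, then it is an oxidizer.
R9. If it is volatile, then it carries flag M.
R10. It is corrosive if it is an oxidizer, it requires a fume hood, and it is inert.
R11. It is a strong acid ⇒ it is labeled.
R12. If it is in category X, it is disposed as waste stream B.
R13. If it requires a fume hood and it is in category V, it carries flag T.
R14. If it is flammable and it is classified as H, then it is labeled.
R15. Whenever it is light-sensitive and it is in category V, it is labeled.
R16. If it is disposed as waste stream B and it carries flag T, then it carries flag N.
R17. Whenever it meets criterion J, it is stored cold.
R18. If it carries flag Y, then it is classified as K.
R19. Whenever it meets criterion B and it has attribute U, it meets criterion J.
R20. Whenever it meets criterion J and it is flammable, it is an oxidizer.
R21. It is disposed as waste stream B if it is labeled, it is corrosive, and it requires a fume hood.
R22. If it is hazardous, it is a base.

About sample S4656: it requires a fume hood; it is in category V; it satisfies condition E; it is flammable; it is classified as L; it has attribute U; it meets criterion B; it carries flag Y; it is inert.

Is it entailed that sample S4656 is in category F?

Yes

By R13 (it requires a fume hood, it is in category V): it carries flag T.
By R18 (it carries flag Y): it is classified as K.
By R19 (it meets criterion B, it has attribute U): it meets criterion J.
By R20 (it meets criterion J, it is flammable): it is an oxidizer.
By R4 (it is classified as K, it meets criterion B): it is light-sensitive.
By R10 (it is an oxidizer, it requires a fume hood, it is inert): it is corrosive.
By R15 (it is light-sensitive, it is in category V): it is labeled.
By R21 (it is labeled, it is corrosive, it requires a fume hood): it is disposed as waste stream B.
By R1 (it is disposed as waste stream B, it is flammable, it carries flag T): it is in category F.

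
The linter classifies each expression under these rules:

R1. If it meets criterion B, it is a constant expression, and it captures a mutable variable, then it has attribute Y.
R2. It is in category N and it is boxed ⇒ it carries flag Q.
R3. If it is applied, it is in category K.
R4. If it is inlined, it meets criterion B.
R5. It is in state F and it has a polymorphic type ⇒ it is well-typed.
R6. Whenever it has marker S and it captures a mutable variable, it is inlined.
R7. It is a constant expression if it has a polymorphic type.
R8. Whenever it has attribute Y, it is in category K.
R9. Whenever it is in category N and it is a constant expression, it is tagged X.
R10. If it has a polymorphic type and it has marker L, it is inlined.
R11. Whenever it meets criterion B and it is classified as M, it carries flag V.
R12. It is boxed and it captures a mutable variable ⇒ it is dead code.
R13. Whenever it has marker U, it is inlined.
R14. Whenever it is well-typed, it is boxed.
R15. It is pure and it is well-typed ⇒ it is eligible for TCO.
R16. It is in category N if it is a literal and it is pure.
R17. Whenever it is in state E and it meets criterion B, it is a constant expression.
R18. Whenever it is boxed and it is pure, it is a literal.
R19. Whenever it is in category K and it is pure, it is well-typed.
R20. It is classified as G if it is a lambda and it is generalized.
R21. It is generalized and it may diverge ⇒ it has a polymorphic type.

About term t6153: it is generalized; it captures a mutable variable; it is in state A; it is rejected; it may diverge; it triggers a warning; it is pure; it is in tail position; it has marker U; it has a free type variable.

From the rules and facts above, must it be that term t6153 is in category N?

Yes

By R13 (it has marker U): it is inlined.
By R21 (it is generalized, it may diverge): it has a polymorphic type.
By R4 (it is inlined): it meets criterion B.
By R7 (it has a polymorphic type): it is a constant expression.
By R1 (it meets criterion B, it is a constant expression, it captures a mutable variable): it has attribute Y.
By R8 (it has attribute Y): it is in category K.
By R19 (it is in category K, it is pure): it is well-typed.
By R14 (it is well-typed): it is boxed.
By R18 (it is boxed, it is pure): it is a literal.
By R16 (it is a literal, it is pure): it is in category N.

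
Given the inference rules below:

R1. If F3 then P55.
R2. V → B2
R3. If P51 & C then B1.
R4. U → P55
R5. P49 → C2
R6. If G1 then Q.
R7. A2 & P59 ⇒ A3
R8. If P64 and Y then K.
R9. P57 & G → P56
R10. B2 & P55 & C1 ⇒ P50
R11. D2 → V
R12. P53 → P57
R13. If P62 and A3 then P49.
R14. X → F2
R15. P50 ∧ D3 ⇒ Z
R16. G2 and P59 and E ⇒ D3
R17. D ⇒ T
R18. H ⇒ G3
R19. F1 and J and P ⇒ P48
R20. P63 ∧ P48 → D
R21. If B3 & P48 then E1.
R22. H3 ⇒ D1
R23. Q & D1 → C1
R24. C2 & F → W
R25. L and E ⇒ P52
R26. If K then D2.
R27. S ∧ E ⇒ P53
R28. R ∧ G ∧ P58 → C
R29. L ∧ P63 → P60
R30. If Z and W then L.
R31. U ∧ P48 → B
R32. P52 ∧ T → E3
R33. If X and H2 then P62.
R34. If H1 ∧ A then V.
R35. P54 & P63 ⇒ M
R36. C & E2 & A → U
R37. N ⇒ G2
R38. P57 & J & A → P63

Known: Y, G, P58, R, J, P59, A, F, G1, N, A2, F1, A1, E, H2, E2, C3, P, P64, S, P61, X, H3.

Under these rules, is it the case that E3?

Q  (by R6: G1)
A3  (by R7: A2, P59)
K  (by R8: P64, Y)
P48  (by R19: F1, J, P)
D1  (by R22: H3)
C1  (by R23: Q, D1)
D2  (by R26: K)
P53  (by R27: S, E)
C  (by R28: R, G, P58)
P62  (by R33: X, H2)
U  (by R36: C, E2, A)
G2  (by R37: N)
P55  (by R4: U)
V  (by R11: D2)
P57  (by R12: P53)
P49  (by R13: P62, A3)
D3  (by R16: G2, P59, E)
P63  (by R38: P57, J, A)
B2  (by R2: V)
C2  (by R5: P49)
P50  (by R10: B2, P55, C1)
Z  (by R15: P50, D3)
D  (by R20: P63, P48)
W  (by R24: C2, F)
L  (by R30: Z, W)
T  (by R17: D)
P52  (by R25: L, E)
E3  (by R32: P52, T)

Yes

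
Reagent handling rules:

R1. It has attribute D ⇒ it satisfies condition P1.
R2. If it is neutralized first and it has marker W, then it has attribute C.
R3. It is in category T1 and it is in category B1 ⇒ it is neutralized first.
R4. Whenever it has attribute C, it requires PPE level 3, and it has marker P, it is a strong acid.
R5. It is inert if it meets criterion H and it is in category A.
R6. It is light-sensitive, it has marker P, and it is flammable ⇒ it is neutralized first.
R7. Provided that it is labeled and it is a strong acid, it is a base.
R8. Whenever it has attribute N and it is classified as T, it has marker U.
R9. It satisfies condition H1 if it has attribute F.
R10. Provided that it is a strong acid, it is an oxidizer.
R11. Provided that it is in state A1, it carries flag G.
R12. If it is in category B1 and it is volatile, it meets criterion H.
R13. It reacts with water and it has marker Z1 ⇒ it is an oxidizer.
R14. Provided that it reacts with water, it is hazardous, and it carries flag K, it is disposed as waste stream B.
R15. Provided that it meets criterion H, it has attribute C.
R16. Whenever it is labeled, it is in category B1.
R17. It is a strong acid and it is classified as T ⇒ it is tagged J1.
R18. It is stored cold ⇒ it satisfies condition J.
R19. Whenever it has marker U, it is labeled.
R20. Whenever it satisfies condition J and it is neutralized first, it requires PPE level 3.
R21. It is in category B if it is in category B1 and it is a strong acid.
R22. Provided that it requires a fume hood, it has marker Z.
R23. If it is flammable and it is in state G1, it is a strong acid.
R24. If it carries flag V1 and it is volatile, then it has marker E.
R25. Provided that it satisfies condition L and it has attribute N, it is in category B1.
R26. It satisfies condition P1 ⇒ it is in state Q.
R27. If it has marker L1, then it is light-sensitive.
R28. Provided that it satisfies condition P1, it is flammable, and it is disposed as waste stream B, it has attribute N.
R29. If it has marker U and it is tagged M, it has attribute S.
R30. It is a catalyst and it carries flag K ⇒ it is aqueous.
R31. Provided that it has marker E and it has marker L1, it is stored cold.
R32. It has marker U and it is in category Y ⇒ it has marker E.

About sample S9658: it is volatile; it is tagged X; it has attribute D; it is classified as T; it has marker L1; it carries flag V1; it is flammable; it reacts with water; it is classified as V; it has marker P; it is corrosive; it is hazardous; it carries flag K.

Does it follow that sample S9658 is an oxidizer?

By R1 (it has attribute D): it satisfies condition P1.
By R14 (it reacts with water, it is hazardous, it carries flag K): it is disposed as waste stream B.
By R24 (it carries flag V1, it is volatile): it has marker E.
By R27 (it has marker L1): it is light-sensitive.
By R28 (it satisfies condition P1, it is flammable, it is disposed as waste stream B): it has attribute N.
By R31 (it has marker E, it has marker L1): it is stored cold.
By R6 (it is light-sensitive, it has marker P, it is flammable): it is neutralized first.
By R8 (it has attribute N, it is classified as T): it has marker U.
By R18 (it is stored cold): it satisfies condition J.
By R19 (it has marker U): it is labeled.
By R20 (it satisfies condition J, it is neutralized first): it requires PPE level 3.
By R16 (it is labeled): it is in category B1.
By R12 (it is in category B1, it is volatile): it meets criterion H.
By R15 (it meets criterion H): it has attribute C.
By R4 (it has attribute C, it requires PPE level 3, it has marker P): it is a strong acid.
By R10 (it is a strong acid): it is an oxidizer.

Yes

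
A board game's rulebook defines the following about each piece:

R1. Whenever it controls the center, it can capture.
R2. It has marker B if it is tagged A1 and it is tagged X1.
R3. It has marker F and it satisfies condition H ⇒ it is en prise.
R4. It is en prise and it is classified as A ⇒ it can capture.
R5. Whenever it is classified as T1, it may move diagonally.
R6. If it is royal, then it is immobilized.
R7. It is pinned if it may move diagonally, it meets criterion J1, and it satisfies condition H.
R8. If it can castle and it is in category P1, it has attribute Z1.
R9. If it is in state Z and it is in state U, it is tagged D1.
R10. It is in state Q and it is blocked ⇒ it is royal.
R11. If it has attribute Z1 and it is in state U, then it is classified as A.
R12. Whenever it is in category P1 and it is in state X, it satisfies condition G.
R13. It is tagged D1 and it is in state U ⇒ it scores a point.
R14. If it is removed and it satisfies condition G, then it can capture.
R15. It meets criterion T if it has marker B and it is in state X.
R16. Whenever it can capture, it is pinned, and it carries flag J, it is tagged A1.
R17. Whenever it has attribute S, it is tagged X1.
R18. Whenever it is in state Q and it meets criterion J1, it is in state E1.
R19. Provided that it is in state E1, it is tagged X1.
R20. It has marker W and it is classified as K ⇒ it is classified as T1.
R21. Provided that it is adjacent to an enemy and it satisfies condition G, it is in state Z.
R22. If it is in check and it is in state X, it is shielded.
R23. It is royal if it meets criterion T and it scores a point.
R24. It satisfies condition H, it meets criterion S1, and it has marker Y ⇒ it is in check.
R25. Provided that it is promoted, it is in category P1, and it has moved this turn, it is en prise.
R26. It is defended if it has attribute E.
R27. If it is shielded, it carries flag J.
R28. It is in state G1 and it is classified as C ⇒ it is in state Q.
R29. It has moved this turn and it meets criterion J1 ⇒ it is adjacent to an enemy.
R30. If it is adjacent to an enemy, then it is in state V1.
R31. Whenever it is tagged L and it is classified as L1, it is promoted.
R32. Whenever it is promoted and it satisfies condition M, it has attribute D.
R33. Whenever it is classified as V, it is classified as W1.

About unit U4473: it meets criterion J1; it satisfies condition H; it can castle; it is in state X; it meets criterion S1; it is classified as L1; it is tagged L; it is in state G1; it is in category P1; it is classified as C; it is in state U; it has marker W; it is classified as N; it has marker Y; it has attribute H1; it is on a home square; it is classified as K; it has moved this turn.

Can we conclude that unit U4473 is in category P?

No

Forward chaining from the given facts derives: has attribute Z1, is classified as A, satisfies condition G, is classified as T1, is in check, is in state Q, is adjacent to an enemy, is in state V1, is promoted, may move diagonally, is pinned, is in state E1, is tagged X1, is in state Z, is shielded, is en prise, carries flag J, can capture, is tagged D1, scores a point, is tagged A1, has marker B, meets criterion T, is royal, is immobilized.
No rule has "it is in category P" as its conclusion, and it is not among the given facts.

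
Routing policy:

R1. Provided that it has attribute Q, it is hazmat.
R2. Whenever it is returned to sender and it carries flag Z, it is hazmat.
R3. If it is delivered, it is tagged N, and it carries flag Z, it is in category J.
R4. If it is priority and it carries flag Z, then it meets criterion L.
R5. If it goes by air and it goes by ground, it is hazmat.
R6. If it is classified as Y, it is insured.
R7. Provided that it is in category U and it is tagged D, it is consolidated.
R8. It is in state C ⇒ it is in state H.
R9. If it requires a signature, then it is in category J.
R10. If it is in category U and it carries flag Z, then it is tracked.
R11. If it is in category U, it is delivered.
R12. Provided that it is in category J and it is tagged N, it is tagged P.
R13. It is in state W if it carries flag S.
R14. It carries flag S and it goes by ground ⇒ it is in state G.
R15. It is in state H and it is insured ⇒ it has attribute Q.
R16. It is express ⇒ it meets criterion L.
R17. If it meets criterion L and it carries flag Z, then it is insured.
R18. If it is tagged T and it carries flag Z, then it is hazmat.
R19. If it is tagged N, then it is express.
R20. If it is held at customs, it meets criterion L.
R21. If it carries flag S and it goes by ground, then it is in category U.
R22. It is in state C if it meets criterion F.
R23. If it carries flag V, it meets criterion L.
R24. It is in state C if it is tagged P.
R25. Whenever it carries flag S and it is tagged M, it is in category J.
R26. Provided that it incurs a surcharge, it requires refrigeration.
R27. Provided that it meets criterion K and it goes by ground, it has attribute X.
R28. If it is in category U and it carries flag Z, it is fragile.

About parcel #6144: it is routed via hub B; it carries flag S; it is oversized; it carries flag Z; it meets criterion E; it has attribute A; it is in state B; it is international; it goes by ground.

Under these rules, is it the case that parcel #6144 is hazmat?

Forward chaining from the given facts derives: is in state W, is in state G, is in category U, is fragile, is tracked, is delivered.
Rules concluding "it is hazmat": R1 needs "it has attribute Q"; R2 needs "it is returned to sender"; R5 needs "it goes by air"; R18 needs "it is tagged T" — none of these are established.

No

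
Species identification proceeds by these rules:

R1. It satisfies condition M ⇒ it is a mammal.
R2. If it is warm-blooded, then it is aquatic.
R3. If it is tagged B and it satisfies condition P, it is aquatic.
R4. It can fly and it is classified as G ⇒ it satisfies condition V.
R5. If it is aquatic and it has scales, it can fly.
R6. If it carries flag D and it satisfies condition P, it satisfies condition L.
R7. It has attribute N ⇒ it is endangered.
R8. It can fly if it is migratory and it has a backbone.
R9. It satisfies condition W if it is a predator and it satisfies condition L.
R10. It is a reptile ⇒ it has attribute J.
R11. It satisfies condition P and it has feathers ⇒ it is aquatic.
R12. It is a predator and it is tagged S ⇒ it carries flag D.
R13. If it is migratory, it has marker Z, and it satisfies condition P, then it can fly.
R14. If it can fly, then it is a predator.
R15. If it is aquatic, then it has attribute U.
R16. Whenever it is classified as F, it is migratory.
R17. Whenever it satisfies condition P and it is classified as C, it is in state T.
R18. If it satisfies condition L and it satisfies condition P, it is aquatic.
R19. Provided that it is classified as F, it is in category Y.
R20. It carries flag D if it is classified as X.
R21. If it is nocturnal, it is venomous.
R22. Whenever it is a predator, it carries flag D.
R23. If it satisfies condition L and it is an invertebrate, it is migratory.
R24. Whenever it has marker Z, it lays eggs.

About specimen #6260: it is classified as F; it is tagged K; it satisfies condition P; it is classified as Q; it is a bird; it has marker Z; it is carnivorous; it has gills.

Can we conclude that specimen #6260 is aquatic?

Yes

By R16 (it is classified as F): it is migratory.
By R13 (it is migratory, it has marker Z, it satisfies condition P): it can fly.
By R14 (it can fly): it is a predator.
By R22 (it is a predator): it carries flag D.
By R6 (it carries flag D, it satisfies condition P): it satisfies condition L.
By R18 (it satisfies condition L, it satisfies condition P): it is aquatic.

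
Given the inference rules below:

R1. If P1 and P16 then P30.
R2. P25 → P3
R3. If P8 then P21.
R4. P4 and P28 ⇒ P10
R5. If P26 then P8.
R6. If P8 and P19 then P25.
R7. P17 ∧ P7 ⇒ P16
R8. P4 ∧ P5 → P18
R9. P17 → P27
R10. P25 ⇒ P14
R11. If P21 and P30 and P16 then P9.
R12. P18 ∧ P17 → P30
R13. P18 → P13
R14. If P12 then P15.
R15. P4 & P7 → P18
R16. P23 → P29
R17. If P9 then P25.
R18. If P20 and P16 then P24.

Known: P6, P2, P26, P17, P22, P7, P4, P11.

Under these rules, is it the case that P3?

P8  (by R5: P26)
P16  (by R7: P17, P7)
P18  (by R15: P4, P7)
P21  (by R3: P8)
P30  (by R12: P18, P17)
P9  (by R11: P21, P30, P16)
P25  (by R17: P9)
P3  (by R2: P25)

Yes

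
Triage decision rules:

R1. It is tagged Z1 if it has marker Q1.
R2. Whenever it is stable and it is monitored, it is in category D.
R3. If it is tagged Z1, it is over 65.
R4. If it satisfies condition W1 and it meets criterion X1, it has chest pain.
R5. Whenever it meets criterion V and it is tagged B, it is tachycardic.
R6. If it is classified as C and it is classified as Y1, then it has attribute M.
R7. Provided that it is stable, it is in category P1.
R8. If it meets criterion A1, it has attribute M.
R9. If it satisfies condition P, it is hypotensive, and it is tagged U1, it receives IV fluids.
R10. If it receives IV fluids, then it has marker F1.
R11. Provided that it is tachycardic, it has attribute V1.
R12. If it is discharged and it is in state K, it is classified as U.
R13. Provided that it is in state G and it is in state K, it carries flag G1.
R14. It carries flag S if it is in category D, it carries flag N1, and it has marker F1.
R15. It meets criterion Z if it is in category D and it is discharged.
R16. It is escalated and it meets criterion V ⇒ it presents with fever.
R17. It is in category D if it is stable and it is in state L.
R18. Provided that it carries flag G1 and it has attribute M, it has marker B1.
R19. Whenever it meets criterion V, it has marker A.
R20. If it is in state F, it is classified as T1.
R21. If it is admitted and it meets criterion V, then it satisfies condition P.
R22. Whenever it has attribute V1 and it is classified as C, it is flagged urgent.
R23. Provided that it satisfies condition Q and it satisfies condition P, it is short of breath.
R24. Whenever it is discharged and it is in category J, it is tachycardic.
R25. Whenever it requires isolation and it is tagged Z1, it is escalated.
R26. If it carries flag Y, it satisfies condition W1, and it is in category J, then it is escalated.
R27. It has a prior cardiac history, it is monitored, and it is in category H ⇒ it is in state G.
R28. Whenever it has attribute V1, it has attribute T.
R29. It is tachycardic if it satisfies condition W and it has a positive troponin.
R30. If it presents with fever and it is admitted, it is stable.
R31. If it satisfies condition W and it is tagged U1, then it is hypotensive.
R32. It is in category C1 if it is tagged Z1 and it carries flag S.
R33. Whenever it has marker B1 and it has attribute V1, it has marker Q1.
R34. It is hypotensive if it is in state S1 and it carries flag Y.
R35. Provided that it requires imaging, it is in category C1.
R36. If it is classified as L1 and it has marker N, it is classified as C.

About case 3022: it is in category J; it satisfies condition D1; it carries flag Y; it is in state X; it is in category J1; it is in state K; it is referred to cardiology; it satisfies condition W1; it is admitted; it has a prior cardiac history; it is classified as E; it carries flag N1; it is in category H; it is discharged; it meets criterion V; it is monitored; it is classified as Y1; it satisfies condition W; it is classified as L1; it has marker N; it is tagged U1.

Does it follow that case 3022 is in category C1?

By R21 (it is admitted, it meets criterion V): it satisfies condition P.
By R24 (it is discharged, it is in category J): it is tachycardic.
By R26 (it carries flag Y, it satisfies condition W1, it is in category J): it is escalated.
By R27 (it has a prior cardiac history, it is monitored, it is in category H): it is in state G.
By R31 (it satisfies condition W, it is tagged U1): it is hypotensive.
By R36 (it is classified as L1, it has marker N): it is classified as C.
By R6 (it is classified as C, it is classified as Y1): it has attribute M.
By R9 (it satisfies condition P, it is hypotensive, it is tagged U1): it receives IV fluids.
By R10 (it receives IV fluids): it has marker F1.
By R11 (it is tachycardic): it has attribute V1.
By R13 (it is in state G, it is in state K): it carries flag G1.
By R16 (it is escalated, it meets criterion V): it presents with fever.
By R18 (it carries flag G1, it has attribute M): it has marker B1.
By R30 (it presents with fever, it is admitted): it is stable.
By R33 (it has marker B1, it has attribute V1): it has marker Q1.
By R1 (it has marker Q1): it is tagged Z1.
By R2 (it is stable, it is monitored): it is in category D.
By R14 (it is in category D, it carries flag N1, it has marker F1): it carries flag S.
By R32 (it is tagged Z1, it carries flag S): it is in category C1.

Yes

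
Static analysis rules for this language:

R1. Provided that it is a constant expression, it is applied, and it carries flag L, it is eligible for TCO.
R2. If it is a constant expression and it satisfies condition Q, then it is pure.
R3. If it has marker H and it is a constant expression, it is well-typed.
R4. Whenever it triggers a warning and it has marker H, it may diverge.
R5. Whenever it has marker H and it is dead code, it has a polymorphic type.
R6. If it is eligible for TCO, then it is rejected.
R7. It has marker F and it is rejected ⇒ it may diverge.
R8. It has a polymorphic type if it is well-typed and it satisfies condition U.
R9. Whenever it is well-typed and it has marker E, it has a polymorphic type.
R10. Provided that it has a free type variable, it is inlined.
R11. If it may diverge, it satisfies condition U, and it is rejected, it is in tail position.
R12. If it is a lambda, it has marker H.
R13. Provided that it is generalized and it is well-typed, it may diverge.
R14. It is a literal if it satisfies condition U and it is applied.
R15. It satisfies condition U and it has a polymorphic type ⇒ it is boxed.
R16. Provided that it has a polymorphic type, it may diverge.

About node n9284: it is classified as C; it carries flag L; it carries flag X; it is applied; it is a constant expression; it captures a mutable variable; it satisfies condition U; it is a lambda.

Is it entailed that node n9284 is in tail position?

Yes

By R1 (it is a constant expression, it is applied, it carries flag L): it is eligible for TCO.
By R6 (it is eligible for TCO): it is rejected.
By R12 (it is a lambda): it has marker H.
By R3 (it has marker H, it is a constant expression): it is well-typed.
By R8 (it is well-typed, it satisfies condition U): it has a polymorphic type.
By R16 (it has a polymorphic type): it may diverge.
By R11 (it may diverge, it satisfies condition U, it is rejected): it is in tail position.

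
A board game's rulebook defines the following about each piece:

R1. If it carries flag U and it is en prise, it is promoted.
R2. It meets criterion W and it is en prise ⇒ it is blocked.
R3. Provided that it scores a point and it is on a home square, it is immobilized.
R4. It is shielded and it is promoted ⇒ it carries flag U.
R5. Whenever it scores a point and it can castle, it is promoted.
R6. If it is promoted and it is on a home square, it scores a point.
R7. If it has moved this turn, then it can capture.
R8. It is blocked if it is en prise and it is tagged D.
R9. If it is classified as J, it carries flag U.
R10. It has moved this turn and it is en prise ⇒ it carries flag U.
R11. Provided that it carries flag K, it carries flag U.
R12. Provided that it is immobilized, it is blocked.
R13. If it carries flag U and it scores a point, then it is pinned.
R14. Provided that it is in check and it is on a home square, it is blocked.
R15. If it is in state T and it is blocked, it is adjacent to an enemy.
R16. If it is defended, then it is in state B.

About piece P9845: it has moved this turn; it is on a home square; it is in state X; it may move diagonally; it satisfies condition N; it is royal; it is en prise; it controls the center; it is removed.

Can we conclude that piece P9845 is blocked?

Yes

By R10 (it has moved this turn, it is en prise): it carries flag U.
By R1 (it carries flag U, it is en prise): it is promoted.
By R6 (it is promoted, it is on a home square): it scores a point.
By R3 (it scores a point, it is on a home square): it is immobilized.
By R12 (it is immobilized): it is blocked.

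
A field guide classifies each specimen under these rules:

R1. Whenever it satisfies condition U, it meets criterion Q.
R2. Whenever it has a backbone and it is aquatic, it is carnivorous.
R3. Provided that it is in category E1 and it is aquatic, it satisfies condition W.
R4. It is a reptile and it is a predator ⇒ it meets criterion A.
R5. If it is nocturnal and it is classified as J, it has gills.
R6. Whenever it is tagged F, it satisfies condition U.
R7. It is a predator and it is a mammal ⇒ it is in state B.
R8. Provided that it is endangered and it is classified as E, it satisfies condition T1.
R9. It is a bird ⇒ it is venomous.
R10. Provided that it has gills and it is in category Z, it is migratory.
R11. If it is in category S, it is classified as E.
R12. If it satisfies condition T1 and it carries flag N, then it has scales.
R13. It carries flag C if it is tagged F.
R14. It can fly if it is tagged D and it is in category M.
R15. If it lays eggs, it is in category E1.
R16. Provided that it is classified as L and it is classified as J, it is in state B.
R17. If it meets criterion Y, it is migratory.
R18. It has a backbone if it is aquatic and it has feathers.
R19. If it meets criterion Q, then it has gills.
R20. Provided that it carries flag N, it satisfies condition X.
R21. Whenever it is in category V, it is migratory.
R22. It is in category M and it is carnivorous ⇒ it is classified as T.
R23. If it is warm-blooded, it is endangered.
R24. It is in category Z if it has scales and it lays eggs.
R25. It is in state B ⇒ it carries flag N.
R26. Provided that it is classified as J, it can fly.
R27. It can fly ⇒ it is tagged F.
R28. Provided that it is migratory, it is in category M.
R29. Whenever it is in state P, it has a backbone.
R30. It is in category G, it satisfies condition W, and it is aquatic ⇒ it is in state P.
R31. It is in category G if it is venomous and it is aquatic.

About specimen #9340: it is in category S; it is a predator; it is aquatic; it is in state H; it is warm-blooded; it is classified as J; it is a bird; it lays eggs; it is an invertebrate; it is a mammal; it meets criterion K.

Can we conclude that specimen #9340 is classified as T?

By R7 (it is a predator, it is a mammal): it is in state B.
By R9 (it is a bird): it is venomous.
By R11 (it is in category S): it is classified as E.
By R15 (it lays eggs): it is in category E1.
By R23 (it is warm-blooded): it is endangered.
By R25 (it is in state B): it carries flag N.
By R26 (it is classified as J): it can fly.
By R27 (it can fly): it is tagged F.
By R31 (it is venomous, it is aquatic): it is in category G.
By R3 (it is in category E1, it is aquatic): it satisfies condition W.
By R6 (it is tagged F): it satisfies condition U.
By R8 (it is endangered, it is classified as E): it satisfies condition T1.
By R12 (it satisfies condition T1, it carries flag N): it has scales.
By R24 (it has scales, it lays eggs): it is in category Z.
By R30 (it is in category G, it satisfies condition W, it is aquatic): it is in state P.
By R1 (it satisfies condition U): it meets criterion Q.
By R19 (it meets criterion Q): it has gills.
By R29 (it is in state P): it has a backbone.
By R2 (it has a backbone, it is aquatic): it is carnivorous.
By R10 (it has gills, it is in category Z): it is migratory.
By R28 (it is migratory): it is in category M.
By R22 (it is in category M, it is carnivorous): it is classified as T.

Yes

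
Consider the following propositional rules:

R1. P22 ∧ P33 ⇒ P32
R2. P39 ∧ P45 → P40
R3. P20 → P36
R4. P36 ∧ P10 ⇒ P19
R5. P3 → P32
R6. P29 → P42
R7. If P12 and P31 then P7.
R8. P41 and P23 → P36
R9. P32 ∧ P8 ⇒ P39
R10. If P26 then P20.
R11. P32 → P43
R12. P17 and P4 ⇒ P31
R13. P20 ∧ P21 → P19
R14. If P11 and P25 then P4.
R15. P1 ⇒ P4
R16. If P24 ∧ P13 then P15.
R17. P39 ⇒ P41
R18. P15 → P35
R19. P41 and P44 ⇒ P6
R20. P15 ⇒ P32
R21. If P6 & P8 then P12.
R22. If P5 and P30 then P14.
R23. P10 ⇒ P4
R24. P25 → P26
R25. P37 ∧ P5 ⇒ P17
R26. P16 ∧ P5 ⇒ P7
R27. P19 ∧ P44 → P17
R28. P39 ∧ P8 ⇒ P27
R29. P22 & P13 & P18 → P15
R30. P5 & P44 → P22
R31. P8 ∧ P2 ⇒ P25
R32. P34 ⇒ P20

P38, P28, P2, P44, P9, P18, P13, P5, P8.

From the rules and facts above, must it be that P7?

Forward chaining from the given facts derives: P22, P25, P26, P15, P20, P35, P32, P36, P39, P43, P41, P6, P12, P27.
Rules concluding P7: R7 needs P31; R26 needs P16 — none of these are established.

No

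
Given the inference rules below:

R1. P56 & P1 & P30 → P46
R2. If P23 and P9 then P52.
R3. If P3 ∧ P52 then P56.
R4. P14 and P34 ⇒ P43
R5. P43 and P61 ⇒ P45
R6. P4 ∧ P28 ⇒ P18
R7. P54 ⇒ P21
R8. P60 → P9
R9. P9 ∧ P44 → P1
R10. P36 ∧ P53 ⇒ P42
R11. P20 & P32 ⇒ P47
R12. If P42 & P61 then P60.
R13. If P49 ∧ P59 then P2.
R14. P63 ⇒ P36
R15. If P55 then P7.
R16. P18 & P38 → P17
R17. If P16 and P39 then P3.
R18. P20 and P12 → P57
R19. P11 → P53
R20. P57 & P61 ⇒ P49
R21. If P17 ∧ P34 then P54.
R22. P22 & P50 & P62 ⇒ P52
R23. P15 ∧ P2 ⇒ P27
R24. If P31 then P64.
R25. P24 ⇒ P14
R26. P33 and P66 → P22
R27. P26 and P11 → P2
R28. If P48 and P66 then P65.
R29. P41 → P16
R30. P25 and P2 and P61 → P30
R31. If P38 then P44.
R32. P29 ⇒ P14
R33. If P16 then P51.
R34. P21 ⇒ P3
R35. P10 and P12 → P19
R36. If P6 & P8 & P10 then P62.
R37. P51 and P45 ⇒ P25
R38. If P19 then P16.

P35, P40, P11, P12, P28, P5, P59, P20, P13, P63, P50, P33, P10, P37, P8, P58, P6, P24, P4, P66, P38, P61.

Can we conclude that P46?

No

Forward chaining from the given facts derives: P18, P36, P17, P57, P53, P49, P14, P22, P44, P19, P62, P16, P42, P60, P2, P52, P51, P9, P1.
The only rule concluding P46 is R1, which needs P56; that is never established.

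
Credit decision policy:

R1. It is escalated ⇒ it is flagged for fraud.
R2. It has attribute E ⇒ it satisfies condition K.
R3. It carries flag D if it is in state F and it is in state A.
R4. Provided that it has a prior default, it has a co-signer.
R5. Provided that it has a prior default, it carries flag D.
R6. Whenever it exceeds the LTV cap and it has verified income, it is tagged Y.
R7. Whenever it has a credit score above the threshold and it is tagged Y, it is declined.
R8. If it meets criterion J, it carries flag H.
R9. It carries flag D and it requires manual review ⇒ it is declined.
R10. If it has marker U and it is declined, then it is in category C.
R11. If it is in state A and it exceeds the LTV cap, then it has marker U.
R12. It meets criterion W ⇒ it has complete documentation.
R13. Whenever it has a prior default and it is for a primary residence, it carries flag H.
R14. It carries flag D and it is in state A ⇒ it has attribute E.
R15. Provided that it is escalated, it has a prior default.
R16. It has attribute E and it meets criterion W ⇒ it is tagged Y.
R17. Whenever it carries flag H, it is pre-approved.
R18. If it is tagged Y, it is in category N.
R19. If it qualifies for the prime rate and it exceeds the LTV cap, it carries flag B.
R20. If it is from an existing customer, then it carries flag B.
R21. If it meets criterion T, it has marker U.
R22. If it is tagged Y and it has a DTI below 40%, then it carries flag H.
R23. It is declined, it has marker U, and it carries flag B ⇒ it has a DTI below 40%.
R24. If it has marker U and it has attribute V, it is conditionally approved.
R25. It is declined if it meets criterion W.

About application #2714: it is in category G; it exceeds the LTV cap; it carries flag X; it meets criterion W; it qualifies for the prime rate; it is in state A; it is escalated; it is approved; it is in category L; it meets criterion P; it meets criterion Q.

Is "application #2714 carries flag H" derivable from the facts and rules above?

Yes

By R11 (it is in state A, it exceeds the LTV cap): it has marker U.
By R15 (it is escalated): it has a prior default.
By R19 (it qualifies for the prime rate, it exceeds the LTV cap): it carries flag B.
By R25 (it meets criterion W): it is declined.
By R5 (it has a prior default): it carries flag D.
By R14 (it carries flag D, it is in state A): it has attribute E.
By R16 (it has attribute E, it meets criterion W): it is tagged Y.
By R23 (it is declined, it has marker U, it carries flag B): it has a DTI below 40%.
By R22 (it is tagged Y, it has a DTI below 40%): it carries flag H.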